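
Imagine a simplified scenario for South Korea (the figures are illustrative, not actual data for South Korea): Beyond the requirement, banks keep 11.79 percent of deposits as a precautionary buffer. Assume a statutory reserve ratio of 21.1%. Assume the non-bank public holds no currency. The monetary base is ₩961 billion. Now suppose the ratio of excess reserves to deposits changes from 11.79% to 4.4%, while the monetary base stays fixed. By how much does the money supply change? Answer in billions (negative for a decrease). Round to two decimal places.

₩846.77 billion

Initially m₁ = 1 / (0.211 + 0.1179) ≈ 3.040438, so M₁ = 3.040438 × 961 ≈ 2921.8609 billion.
After the change m₂ = 1 / (0.211 + 0.044) ≈ 3.921569, so M₂ = 3.921569 × 961 ≈ 3768.6278 billion.
ΔM = M₂ − M₁ = 3768.6278 − 2921.8609 = 846.7669 billion.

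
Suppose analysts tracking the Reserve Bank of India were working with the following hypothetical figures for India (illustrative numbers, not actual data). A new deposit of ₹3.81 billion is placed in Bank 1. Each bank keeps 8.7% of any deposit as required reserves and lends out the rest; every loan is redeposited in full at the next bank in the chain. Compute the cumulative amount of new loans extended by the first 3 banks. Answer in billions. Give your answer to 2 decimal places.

Bank i lends (1 − rr)^i of the original deposit: Bank 1 lends 3.81·0.9130 ≈ 3.4785, Bank 2 lends 3.81·0.9130² ≈ 3.1759, and so on.
Summing a geometric series: total = 3.81·[0.9130·(1 − 0.9130^3) / (1 − 0.9130)] ≈ 9.5540 billion.

₹9.55 billion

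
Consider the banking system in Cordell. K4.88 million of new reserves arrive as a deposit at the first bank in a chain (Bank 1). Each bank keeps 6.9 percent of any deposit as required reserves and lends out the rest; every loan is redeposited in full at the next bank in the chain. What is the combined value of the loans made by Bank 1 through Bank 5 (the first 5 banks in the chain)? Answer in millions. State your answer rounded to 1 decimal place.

K19.8 million

Bank i lends (1 − rr)^i of the original deposit: Bank 1 lends 4.88·0.9310 ≈ 4.5433, Bank 2 lends 4.88·0.9310² ≈ 4.2298, and so on.
Summing a geometric series: total = 4.88·[0.9310·(1 − 0.9310^5) / (1 − 0.9310)] ≈ 19.7905 million.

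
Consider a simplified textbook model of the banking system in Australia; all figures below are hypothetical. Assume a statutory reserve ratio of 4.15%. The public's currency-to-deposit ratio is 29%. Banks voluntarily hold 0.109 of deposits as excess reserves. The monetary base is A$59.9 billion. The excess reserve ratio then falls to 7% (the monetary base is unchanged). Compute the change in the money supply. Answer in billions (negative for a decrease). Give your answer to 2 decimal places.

Initially m₁ = (1 + 0.29) / (0.0415 + 0.109 + 0.29) ≈ 2.92849, so M₁ = 2.92849 × 59.9 ≈ 175.4166 billion.
After the change m₂ = (1 + 0.29) / (0.0415 + 0.07 + 0.29) ≈ 3.21295, so M₂ = 3.21295 × 59.9 ≈ 192.4557 billion.
ΔM = M₂ − M₁ = 192.4557 − 175.4166 = 17.0391 billion.

A$17.04 billion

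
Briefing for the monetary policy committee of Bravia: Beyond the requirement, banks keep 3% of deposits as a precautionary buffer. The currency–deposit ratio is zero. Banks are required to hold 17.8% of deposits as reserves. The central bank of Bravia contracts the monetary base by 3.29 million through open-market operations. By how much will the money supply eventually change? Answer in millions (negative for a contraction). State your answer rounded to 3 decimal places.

The money multiplier is m = 1 / (rr + e) = 1 / (0.178 + 0.03) ≈ 4.80769.
The sale removes 3.29 million of base, so ΔM = m × ΔMB = 4.80769 × (−3.29) ≈ -15.8173 million.

-15.817 million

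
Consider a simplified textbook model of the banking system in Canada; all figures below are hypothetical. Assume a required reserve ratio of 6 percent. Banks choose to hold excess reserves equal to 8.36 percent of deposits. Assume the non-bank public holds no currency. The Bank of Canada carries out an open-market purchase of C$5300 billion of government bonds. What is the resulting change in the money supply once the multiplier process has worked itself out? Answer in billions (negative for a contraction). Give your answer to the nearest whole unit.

C$36908 billion

The money multiplier is m = 1 / (rr + e) = 1 / (0.06 + 0.0836) ≈ 6.96379.
The purchase adds 5300 billion of base, so ΔM = m × ΔMB = 6.96379 × (+5300) = 36908.087 billion.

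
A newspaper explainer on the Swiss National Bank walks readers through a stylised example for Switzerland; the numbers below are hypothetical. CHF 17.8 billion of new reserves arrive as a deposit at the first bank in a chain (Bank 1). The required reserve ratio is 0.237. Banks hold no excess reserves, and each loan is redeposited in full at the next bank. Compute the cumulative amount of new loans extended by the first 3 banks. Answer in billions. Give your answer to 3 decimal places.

Bank i lends (1 − rr)^i of the original deposit: Bank 1 lends 17.8·0.7630 = 13.5814, Bank 2 lends 17.8·0.7630² ≈ 10.3626, and so on.
Summing a geometric series: total = 17.8·[0.7630·(1 − 0.7630^3) / (1 − 0.7630)] ≈ 31.8507 billion.

CHF 31.851 billion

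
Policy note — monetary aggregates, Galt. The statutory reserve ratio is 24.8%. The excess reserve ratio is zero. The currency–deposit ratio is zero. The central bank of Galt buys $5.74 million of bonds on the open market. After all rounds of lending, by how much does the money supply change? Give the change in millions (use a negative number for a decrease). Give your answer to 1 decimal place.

The simple money multiplier is m = 1/rr = 1/0.248 ≈ 4.0323.
An open-market purchase increases the monetary base by 5.74 million, so ΔM = m × ΔMB = 4.0323 × 5.74 ≈ 23.1454 million.

$23.1 million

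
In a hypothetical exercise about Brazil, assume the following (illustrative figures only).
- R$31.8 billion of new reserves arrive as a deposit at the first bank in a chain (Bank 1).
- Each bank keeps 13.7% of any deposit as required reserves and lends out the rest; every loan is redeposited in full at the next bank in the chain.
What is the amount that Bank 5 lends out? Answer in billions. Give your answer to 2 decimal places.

Each bank lends a fraction (1 − rr) = 0.8630 of the deposit it receives, so Bank 5 receives 31.8·0.8630^4 and lends 31.8·0.8630^5 ≈ 15.2223 billion.

R$15.22 billion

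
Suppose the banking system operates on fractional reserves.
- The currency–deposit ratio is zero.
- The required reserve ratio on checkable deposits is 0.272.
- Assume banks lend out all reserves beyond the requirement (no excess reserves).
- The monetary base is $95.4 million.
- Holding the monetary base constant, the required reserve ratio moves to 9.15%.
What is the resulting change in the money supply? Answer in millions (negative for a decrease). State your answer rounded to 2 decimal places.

Initially m₁ = 1 / (0.272) ≈ 3.67647, so M₁ = 3.67647 × 95.4 ≈ 350.7352 million.
After the change m₂ = 1 / (0.0915) ≈ 10.92896, so M₂ = 10.92896 × 95.4 ≈ 1042.6228 million.
ΔM = M₂ − M₁ = 1042.6228 − 350.7352 = 691.8876 million.

$691.89 million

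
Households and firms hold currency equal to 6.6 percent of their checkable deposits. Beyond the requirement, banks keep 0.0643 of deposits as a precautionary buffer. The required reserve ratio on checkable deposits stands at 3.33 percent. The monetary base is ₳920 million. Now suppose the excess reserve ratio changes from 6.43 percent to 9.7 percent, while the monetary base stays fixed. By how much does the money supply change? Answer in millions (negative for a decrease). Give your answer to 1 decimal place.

Initially m₁ = (1 + 0.066) / (0.0333 + 0.0643 + 0.066) ≈ 6.51589, so M₁ = 6.51589 × 920 = 5994.6188 million.
After the change m₂ = (1 + 0.066) / (0.0333 + 0.097 + 0.066) ≈ 5.43046, so M₂ = 5.43046 × 920 = 4996.0232 million.
ΔM = M₂ − M₁ = 4996.0232 − 5994.6188 = -998.5956 million.

-998.6 million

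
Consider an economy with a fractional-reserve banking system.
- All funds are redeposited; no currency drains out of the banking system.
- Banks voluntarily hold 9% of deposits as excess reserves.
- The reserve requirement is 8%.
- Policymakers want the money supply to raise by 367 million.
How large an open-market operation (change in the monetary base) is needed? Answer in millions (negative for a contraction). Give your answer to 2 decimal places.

The money multiplier is m = 1 / (rr + e) = 1 / (0.08 + 0.09) ≈ 5.882353.
ΔMB = ΔM / m = (+367) / 5.882353 ≈ 62.39 million.

62.39 million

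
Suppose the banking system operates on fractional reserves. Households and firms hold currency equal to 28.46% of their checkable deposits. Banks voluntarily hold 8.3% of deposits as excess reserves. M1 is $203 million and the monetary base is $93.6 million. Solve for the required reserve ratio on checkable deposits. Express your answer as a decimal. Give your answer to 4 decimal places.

0.2247

Using m = M/MB = 203/93.6 ≈ 2.168803. Since m = (1 + c)/(c + rr + e), the denominator satisfies c + rr + e = (1 + c)/m = (1 + 0.2846) / 2.168803 ≈ 0.592308.
With c = 0.2846 and e = 0.083, the required reserve ratio on checkable deposits is 0.592308 − 0.2846 − 0.083 = 0.224708.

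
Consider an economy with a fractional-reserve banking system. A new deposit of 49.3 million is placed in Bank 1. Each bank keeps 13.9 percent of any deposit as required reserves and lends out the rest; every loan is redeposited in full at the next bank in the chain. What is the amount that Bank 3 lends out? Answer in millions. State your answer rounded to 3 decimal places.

Each bank lends a fraction (1 − rr) = 0.8610 of the deposit it receives, so Bank 3 receives 49.3·0.8610^2 and lends 49.3·0.8610^3 ≈ 31.4671 million.

31.467 million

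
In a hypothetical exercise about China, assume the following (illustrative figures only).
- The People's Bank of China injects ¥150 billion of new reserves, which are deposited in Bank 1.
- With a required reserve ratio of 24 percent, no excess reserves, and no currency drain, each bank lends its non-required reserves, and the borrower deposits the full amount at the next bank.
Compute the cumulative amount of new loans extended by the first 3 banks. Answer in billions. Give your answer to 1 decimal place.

¥266.5 billion

Bank i lends (1 − rr)^i of the original deposit: Bank 1 lends 150·0.7600 = 114.0000, Bank 2 lends 150·0.7600² = 86.6400, and so on.
Summing a geometric series: total = 150·[0.7600·(1 − 0.7600^3) / (1 − 0.7600)] = 266.4864 billion.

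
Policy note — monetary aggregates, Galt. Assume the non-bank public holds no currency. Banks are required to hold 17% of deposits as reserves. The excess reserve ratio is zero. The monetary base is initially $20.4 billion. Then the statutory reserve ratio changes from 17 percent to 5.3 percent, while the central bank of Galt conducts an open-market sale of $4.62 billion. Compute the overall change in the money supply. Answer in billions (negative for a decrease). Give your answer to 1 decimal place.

Before: m₁ = 1 / (0.17) ≈ 5.8824, MB₁ = 20.4, so M₁ = 5.8824 × 20.4 ≈ 120.001 billion.
After: m₂ = 1 / (0.053) ≈ 18.8679, MB₂ = 20.4 − 4.62 = 15.78, so M₂ = 18.8679 × 15.78 ≈ 297.7355 billion.
ΔM = M₂ − M₁ = 297.7355 − 120.001 = 177.7345 billion.

$177.7 billion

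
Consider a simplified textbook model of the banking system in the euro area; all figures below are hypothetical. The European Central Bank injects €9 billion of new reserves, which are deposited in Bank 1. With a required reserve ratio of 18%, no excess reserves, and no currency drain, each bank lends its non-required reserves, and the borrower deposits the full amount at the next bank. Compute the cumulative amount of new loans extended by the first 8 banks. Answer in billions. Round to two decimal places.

€32.62 billion

Bank i lends (1 − rr)^i of the original deposit: Bank 1 lends 9·0.8200 = 7.3800, Bank 2 lends 9·0.8200² = 6.0516, and so on.
Summing a geometric series: total = 9·[0.8200·(1 − 0.8200^8) / (1 − 0.8200)] ≈ 32.6190 billion.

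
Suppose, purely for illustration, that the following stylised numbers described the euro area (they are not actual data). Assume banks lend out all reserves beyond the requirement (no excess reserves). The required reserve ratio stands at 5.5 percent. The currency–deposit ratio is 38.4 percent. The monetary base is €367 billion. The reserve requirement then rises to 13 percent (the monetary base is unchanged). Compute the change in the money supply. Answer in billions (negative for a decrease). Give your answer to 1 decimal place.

-168.8 billion

Initially m₁ = (1 + 0.384) / (0.055 + 0.384) ≈ 3.15262, so M₁ = 3.15262 × 367 ≈ 1157.0115 billion.
After the change m₂ = (1 + 0.384) / (0.13 + 0.384) ≈ 2.69261, so M₂ = 2.69261 × 367 ≈ 988.1879 billion.
ΔM = M₂ − M₁ = 988.1879 − 1157.0115 = -168.8236 billion.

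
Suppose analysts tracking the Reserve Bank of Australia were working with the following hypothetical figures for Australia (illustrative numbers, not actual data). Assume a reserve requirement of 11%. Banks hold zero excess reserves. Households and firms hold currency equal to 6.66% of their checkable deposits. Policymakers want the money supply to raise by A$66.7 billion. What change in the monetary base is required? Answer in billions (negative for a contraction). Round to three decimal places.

The money multiplier is m = (1 + c) / (rr + c) = (1 + 0.0666) / (0.11 + 0.0666) ≈ 6.039638.
ΔMB = ΔM / m = (+66.7) / 6.039638 ≈ 11.0437 billion.

A$11.044 billion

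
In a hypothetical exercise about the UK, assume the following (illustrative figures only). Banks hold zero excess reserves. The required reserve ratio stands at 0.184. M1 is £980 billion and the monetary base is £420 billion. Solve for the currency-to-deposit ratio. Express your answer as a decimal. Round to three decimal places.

Using m = M/MB = 980/420 ≈ 2.333333. From m = (1 + c)/(c + rr + e), rearranging gives 1 + c = m·(c + rr + e), so c·(1 − m) = m·(rr + e) − 1.
Hence c = [m·(rr + e) − 1]/(1 − m) = [2.333333 × (0.184 + 0) − 1] / (1 − 2.333333) ≈ 0.428000.

0.428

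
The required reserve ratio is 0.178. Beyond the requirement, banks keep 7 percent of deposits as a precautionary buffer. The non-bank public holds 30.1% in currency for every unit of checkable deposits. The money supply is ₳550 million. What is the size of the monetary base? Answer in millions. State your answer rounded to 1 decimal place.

The money multiplier is m = (1 + c) / (rr + e + c) = (1 + 0.301) / (0.178 + 0.07 + 0.301) ≈ 2.36976.
MB = M / m = 550 / 2.36976 ≈ 232.091 million.

₳232.1 million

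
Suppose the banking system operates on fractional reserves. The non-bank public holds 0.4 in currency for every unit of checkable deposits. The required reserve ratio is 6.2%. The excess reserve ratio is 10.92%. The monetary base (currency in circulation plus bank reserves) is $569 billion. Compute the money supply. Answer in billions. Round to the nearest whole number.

The money multiplier is m = (1 + c) / (rr + e + c) = (1 + 0.4) / (0.062 + 0.1092 + 0.4) ≈ 2.4510.
So M = m × MB = 2.4510 × 569 = 1394.619 billion.

$1395 billion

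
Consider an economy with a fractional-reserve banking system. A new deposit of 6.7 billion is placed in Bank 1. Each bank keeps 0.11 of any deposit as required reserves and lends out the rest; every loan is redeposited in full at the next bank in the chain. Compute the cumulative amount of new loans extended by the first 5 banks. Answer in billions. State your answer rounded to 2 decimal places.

23.94 billion

Bank i lends (1 − rr)^i of the original deposit: Bank 1 lends 6.7·0.8900 = 5.9630, Bank 2 lends 6.7·0.8900² ≈ 5.3071, and so on.
Summing a geometric series: total = 6.7·[0.8900·(1 − 0.8900^5) / (1 − 0.8900)] ≈ 23.9384 billion.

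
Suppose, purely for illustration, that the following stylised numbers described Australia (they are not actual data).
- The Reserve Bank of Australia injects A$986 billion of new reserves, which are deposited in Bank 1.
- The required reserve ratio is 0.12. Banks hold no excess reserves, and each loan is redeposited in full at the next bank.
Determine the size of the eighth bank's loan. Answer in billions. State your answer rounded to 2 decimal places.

Each bank lends a fraction (1 − rr) = 0.8800 of the deposit it receives, so Bank 8 receives 986·0.8800^7 and lends 986·0.8800^8 ≈ 354.5996 billion.

A$354.60 billion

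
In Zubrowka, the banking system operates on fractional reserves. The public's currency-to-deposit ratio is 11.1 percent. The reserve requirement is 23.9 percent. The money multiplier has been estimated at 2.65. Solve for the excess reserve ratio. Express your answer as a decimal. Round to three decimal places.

0.069

Using m = 2.65. Since m = (1 + c)/(c + rr + e), the denominator satisfies c + rr + e = (1 + c)/m = (1 + 0.111) / 2.65 ≈ 0.419245.
With c = 0.111 and rr = 0.239, the excess reserve ratio is 0.419245 − 0.111 − 0.239 = 0.069245.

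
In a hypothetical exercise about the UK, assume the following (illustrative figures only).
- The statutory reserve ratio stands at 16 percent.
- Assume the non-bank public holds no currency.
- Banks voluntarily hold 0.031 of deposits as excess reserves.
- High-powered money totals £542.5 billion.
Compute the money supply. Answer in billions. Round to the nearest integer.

£2840 billion

The money multiplier is m = 1 / (rr + e) = 1 / (0.16 + 0.031) ≈ 5.2356.
So M = m × MB = 5.2356 × 542.5 = 2840.313 billion.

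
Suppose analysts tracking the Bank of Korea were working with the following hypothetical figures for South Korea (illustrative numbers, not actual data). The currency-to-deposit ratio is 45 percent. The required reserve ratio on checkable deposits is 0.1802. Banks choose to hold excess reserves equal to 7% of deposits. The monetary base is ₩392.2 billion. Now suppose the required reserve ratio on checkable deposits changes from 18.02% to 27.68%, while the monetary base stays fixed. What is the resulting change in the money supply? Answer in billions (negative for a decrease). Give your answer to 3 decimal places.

-98.465 billion

Initially m₁ = (1 + 0.45) / (0.1802 + 0.07 + 0.45) ≈ 2.0708369, so M₁ = 2.0708369 × 392.2 ≈ 812.1822 billion.
After the change m₂ = (1 + 0.45) / (0.2768 + 0.07 + 0.45) ≈ 1.8197791, so M₂ = 1.8197791 × 392.2 ≈ 713.7174 billion.
ΔM = M₂ − M₁ = 713.7174 − 812.1822 = -98.4648 billion.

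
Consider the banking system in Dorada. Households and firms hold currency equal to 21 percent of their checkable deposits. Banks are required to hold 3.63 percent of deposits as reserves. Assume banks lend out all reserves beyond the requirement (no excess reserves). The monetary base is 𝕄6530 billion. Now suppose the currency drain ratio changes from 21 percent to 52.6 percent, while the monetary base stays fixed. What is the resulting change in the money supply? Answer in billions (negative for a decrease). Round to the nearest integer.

Initially m₁ = (1 + 0.21) / (0.0363 + 0.21) ≈ 4.91271, so M₁ = 4.91271 × 6530 = 32079.9963 billion.
After the change m₂ = (1 + 0.526) / (0.0363 + 0.526) ≈ 2.71385, so M₂ = 2.71385 × 6530 = 17721.4405 billion.
ΔM = M₂ − M₁ = 17721.4405 − 32079.9963 = -14358.5558 billion.

-14359 billion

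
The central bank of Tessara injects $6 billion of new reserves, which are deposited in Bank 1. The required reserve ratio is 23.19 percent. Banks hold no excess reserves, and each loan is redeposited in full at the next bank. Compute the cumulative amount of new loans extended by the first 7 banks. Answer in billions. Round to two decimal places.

$16.74 billion

Bank i lends (1 − rr)^i of the original deposit: Bank 1 lends 6·0.7681 = 4.6086, Bank 2 lends 6·0.7681² ≈ 3.5399, and so on.
Summing a geometric series: total = 6·[0.7681·(1 − 0.7681^7) / (1 − 0.7681)] ≈ 16.7385 billion.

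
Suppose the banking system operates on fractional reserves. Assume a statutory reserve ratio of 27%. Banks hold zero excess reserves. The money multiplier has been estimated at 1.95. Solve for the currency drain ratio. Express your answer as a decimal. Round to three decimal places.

Using m = 1.95. From m = (1 + c)/(c + rr + e), rearranging gives 1 + c = m·(c + rr + e), so c·(1 − m) = m·(rr + e) − 1.
Hence c = [m·(rr + e) − 1]/(1 − m) = [1.95 × (0.27 + 0) − 1] / (1 − 1.95) ≈ 0.498421.

0.498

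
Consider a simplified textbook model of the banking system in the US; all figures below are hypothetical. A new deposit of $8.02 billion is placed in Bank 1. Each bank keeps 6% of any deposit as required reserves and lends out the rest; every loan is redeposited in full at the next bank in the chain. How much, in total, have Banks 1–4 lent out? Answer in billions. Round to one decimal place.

$27.5 billion

Bank i lends (1 − rr)^i of the original deposit: Bank 1 lends 8.02·0.9400 = 7.5388, Bank 2 lends 8.02·0.9400² ≈ 7.0865, and so on.
Summing a geometric series: total = 8.02·[0.9400·(1 − 0.9400^4) / (1 − 0.9400)] ≈ 27.5482 billion.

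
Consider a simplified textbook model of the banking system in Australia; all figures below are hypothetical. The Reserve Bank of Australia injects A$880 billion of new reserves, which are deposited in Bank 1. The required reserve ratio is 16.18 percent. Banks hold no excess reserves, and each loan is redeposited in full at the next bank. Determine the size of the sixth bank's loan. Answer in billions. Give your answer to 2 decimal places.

A$305.19 billion

Each bank lends a fraction (1 − rr) = 0.8382 of the deposit it receives, so Bank 6 receives 880·0.8382^5 and lends 880·0.8382^6 ≈ 305.1888 billion.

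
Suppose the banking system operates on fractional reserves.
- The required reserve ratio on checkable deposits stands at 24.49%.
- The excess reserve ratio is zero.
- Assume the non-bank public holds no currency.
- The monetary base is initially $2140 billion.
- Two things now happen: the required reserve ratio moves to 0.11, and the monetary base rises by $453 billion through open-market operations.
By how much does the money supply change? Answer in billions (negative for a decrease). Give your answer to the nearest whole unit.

$14834 billion

Before: m₁ = 1 / (0.2449) ≈ 4.08330, MB₁ = 2140, so M₁ = 4.08330 × 2140 = 8738.262 billion.
After: m₂ = 1 / (0.11) ≈ 9.09091, MB₂ = 2140 + 453 = 2593, so M₂ = 9.09091 × 2593 ≈ 23572.7296 billion.
ΔM = M₂ − M₁ = 23572.7296 − 8738.262 = 14834.4676 billion.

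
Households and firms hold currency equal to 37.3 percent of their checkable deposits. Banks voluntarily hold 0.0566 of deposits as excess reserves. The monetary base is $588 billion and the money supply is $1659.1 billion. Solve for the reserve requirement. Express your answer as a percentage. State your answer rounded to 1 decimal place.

Using m = M/MB = 1659.1/588 ≈ 2.821599. Since m = (1 + c)/(c + rr + e), the denominator satisfies c + rr + e = (1 + c)/m = (1 + 0.373) / 2.821599 ≈ 0.486604.
With c = 0.373 and e = 0.0566, the reserve requirement is 0.486604 − 0.373 − 0.0566 = 0.057004.

5.7%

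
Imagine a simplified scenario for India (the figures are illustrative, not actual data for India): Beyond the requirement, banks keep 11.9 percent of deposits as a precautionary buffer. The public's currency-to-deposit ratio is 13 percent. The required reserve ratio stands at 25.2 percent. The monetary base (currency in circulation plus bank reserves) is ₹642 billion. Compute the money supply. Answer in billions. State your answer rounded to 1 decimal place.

₹1448.0 billion

The money multiplier is m = (1 + c) / (rr + e + c) = (1 + 0.13) / (0.252 + 0.119 + 0.13) ≈ 2.25549.
So M = m × MB = 2.25549 × 642 ≈ 1448.0246 billion.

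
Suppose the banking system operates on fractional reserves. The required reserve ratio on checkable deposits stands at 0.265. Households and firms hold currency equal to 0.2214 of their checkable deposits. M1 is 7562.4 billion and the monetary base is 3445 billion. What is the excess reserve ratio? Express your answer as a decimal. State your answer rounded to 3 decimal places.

0.070

Using m = M/MB = 7562.4/3445 ≈ 2.195181. Since m = (1 + c)/(c + rr + e), the denominator satisfies c + rr + e = (1 + c)/m = (1 + 0.2214) / 2.195181 ≈ 0.556401.
With c = 0.2214 and rr = 0.265, the excess reserve ratio is 0.556401 − 0.2214 − 0.265 = 0.070001.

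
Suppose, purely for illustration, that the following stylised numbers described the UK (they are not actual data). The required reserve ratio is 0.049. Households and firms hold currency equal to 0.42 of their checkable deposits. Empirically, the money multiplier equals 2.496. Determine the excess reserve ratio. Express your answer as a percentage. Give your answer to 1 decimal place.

10.0%

Using m = 2.496. Since m = (1 + c)/(c + rr + e), the denominator satisfies c + rr + e = (1 + c)/m = (1 + 0.42) / 2.496 ≈ 0.568910.
With c = 0.42 and rr = 0.049, the excess reserve ratio is 0.568910 − 0.42 − 0.049 = 0.09991.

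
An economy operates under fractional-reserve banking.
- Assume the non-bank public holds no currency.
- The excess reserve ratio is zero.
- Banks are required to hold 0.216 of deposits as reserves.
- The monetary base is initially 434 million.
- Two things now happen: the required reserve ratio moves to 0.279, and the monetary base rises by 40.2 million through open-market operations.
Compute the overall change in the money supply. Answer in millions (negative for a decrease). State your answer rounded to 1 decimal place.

-309.6 million

Before: m₁ = 1 / (0.216) ≈ 4.62963, MB₁ = 434, so M₁ = 4.62963 × 434 ≈ 2009.2594 million.
After: m₂ = 1 / (0.279) ≈ 3.58423, MB₂ = 434 + 40.2 = 474.2, so M₂ = 3.58423 × 474.2 ≈ 1699.6419 million.
ΔM = M₂ − M₁ = 1699.6419 − 2009.2594 = -309.6175 million.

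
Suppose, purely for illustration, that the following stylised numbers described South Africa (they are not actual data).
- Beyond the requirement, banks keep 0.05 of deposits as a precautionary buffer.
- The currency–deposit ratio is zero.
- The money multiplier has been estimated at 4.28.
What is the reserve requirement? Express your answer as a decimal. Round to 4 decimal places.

0.1836

Using m = 4.28. Since m = (1 + c)/(c + rr + e), the denominator satisfies c + rr + e = (1 + c)/m = (1 + 0) / 4.28 ≈ 0.233645.
With c = 0 and e = 0.05, the reserve requirement is 0.233645 − 0 − 0.05 = 0.183645.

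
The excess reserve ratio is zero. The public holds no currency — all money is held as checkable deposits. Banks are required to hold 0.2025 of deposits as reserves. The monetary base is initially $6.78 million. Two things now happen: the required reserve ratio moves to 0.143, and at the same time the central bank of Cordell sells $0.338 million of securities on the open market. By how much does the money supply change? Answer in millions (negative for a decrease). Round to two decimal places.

Before: m₁ = 1 / (0.2025) ≈ 4.9383, MB₁ = 6.78, so M₁ = 4.9383 × 6.78 ≈ 33.4817 million.
After: m₂ = 1 / (0.143) ≈ 6.9930, MB₂ = 6.78 − 0.338 = 6.442, so M₂ = 6.9930 × 6.442 ≈ 45.0489 million.
ΔM = M₂ − M₁ = 45.0489 − 33.4817 = 11.5672 million.

$11.57 million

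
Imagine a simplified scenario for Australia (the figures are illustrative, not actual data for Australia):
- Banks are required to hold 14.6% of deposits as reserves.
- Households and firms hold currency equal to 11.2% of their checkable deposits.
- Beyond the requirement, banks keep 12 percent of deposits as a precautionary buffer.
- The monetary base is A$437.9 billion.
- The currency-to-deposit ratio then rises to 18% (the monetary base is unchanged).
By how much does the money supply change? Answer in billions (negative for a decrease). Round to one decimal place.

-129.6 billion

Initially m₁ = (1 + 0.112) / (0.146 + 0.12 + 0.112) ≈ 2.94180, so M₁ = 2.94180 × 437.9 ≈ 1288.2142 billion.
After the change m₂ = (1 + 0.18) / (0.146 + 0.12 + 0.18) ≈ 2.64574, so M₂ = 2.64574 × 437.9 ≈ 1158.5695 billion.
ΔM = M₂ − M₁ = 1158.5695 − 1288.2142 = -129.6447 billion.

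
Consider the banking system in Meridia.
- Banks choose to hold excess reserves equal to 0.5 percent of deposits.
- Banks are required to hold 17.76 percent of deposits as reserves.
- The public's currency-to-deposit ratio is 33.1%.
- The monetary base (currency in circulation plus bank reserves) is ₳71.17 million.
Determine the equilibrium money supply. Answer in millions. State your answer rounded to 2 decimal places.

₳184.44 million

The money multiplier is m = (1 + c) / (rr + e + c) = (1 + 0.331) / (0.1776 + 0.005 + 0.331) ≈ 2.59151.
So M = m × MB = 2.59151 × 71.17 ≈ 184.4378 million.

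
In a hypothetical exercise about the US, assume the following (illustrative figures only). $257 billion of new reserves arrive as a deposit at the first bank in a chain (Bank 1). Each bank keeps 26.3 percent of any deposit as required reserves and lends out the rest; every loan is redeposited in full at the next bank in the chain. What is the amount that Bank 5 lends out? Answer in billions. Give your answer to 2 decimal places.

$55.88 billion

Each bank lends a fraction (1 − rr) = 0.7370 of the deposit it receives, so Bank 5 receives 257·0.7370^4 and lends 257·0.7370^5 ≈ 55.8818 billion.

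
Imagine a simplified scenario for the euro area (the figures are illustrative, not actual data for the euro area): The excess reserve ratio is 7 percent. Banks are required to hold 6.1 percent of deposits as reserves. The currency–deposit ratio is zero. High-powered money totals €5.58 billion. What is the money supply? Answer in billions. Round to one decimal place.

The money multiplier is m = 1 / (rr + e) = 1 / (0.061 + 0.07) ≈ 7.6336.
So M = m × MB = 7.6336 × 5.58 ≈ 42.5955 billion.

€42.6 billion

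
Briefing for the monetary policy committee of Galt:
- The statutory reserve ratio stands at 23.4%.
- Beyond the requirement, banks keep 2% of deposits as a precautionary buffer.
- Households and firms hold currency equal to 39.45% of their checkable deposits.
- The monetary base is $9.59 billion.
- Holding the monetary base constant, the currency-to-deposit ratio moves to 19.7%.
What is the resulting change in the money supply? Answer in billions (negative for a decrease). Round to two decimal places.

Initially m₁ = (1 + 0.3945) / (0.234 + 0.02 + 0.3945) ≈ 2.1503, so M₁ = 2.1503 × 9.59 ≈ 20.6214 billion.
After the change m₂ = (1 + 0.197) / (0.234 + 0.02 + 0.197) ≈ 2.6541, so M₂ = 2.6541 × 9.59 ≈ 25.4528 billion.
ΔM = M₂ − M₁ = 25.4528 − 20.6214 = 4.8314 billion.

$4.83 billion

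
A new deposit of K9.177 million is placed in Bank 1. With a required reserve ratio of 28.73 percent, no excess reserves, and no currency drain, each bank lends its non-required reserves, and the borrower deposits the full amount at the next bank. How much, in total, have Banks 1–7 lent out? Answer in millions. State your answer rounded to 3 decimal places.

Bank i lends (1 − rr)^i of the original deposit: Bank 1 lends 9.177·0.7127 ≈ 6.5404, Bank 2 lends 9.177·0.7127² ≈ 4.6614, and so on.
Summing a geometric series: total = 9.177·[0.7127·(1 − 0.7127^7) / (1 − 0.7127)] ≈ 20.6389 million.

K20.639 million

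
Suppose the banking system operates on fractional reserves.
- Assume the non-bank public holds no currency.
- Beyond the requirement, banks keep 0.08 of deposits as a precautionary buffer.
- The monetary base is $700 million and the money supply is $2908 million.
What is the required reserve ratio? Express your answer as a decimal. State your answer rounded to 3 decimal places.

Using m = M/MB = 2908/700 ≈ 4.154286. Since m = (1 + c)/(c + rr + e), the denominator satisfies c + rr + e = (1 + c)/m = (1 + 0) / 4.154286 ≈ 0.240715.
With c = 0 and e = 0.08, the required reserve ratio is 0.240715 − 0 − 0.08 = 0.160715.

0.161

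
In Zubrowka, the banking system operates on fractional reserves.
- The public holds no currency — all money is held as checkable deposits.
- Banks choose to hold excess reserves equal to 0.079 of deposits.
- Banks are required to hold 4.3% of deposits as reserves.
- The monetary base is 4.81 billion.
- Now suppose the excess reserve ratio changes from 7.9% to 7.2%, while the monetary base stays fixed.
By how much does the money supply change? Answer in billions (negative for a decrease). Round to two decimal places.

2.40 billion

Initially m₁ = 1 / (0.043 + 0.079) ≈ 8.1967, so M₁ = 8.1967 × 4.81 ≈ 39.4261 billion.
After the change m₂ = 1 / (0.043 + 0.072) ≈ 8.6957, so M₂ = 8.6957 × 4.81 ≈ 41.8263 billion.
ΔM = M₂ − M₁ = 41.8263 − 39.4261 = 2.4002 billion.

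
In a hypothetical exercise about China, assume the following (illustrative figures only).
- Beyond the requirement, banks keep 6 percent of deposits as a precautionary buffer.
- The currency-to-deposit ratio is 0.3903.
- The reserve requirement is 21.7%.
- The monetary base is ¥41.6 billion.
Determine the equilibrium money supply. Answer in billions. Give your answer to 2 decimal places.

The money multiplier is m = (1 + c) / (rr + e + c) = (1 + 0.3903) / (0.217 + 0.06 + 0.3903) ≈ 2.08347.
So M = m × MB = 2.08347 × 41.6 ≈ 86.6724 billion.

¥86.67 billion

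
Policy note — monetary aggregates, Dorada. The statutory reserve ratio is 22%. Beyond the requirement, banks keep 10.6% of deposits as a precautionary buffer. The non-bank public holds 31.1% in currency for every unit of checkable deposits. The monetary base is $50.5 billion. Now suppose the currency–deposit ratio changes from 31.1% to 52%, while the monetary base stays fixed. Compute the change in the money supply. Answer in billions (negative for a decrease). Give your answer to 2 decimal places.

-13.20 billion

Initially m₁ = (1 + 0.311) / (0.22 + 0.106 + 0.311) ≈ 2.05808, so M₁ = 2.05808 × 50.5 ≈ 103.933 billion.
After the change m₂ = (1 + 0.52) / (0.22 + 0.106 + 0.52) ≈ 1.79669, so M₂ = 1.79669 × 50.5 ≈ 90.7328 billion.
ΔM = M₂ − M₁ = 90.7328 − 103.933 = -13.2002 billion.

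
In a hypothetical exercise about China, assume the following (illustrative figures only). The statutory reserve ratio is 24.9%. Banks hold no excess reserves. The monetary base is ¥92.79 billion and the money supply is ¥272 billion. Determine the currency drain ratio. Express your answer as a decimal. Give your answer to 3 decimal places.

0.140

Using m = M/MB = 272/92.79 ≈ 2.931350. From m = (1 + c)/(c + rr + e), rearranging gives 1 + c = m·(c + rr + e), so c·(1 − m) = m·(rr + e) − 1.
Hence c = [m·(rr + e) − 1]/(1 − m) = [2.931350 × (0.249 + 0) − 1] / (1 − 2.931350) ≈ 0.139847.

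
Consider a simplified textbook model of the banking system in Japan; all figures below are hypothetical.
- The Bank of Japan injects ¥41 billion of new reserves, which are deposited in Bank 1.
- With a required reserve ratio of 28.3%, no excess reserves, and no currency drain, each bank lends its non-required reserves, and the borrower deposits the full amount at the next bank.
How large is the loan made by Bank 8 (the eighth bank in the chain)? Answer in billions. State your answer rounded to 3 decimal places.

Each bank lends a fraction (1 − rr) = 0.7170 of the deposit it receives, so Bank 8 receives 41·0.7170^7 and lends 41·0.7170^8 ≈ 2.8638 billion.

¥2.864 billion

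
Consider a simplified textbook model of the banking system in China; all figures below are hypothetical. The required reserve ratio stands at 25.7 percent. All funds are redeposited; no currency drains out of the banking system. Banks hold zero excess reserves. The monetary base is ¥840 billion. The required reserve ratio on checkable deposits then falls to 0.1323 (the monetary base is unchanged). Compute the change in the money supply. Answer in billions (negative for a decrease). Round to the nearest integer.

Initially m₁ = 1 / (0.257) ≈ 3.8911, so M₁ = 3.8911 × 840 = 3268.524 billion.
After the change m₂ = 1 / (0.1323) ≈ 7.5586, so M₂ = 7.5586 × 840 = 6349.224 billion.
ΔM = M₂ − M₁ = 6349.224 − 3268.524 = 3080.7 billion.

¥3081 billion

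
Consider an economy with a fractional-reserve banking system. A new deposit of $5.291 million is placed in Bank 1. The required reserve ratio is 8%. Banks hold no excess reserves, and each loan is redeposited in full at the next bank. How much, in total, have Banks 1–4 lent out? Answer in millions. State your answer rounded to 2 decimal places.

$17.26 million

Bank i lends (1 − rr)^i of the original deposit: Bank 1 lends 5.291·0.9200 ≈ 4.8677, Bank 2 lends 5.291·0.9200² ≈ 4.4783, and so on.
Summing a geometric series: total = 5.291·[0.9200·(1 − 0.9200^4) / (1 − 0.9200)] ≈ 17.2565 million.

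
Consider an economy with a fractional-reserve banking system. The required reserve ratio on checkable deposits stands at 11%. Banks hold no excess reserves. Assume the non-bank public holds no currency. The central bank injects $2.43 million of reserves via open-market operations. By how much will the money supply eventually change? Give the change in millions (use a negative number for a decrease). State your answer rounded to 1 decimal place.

The simple money multiplier is m = 1/rr = 1/0.11 ≈ 9.0909.
An open-market purchase increases the monetary base by 2.43 million, so ΔM = m × ΔMB = 9.0909 × 2.43 ≈ 22.0909 million.

$22.1 million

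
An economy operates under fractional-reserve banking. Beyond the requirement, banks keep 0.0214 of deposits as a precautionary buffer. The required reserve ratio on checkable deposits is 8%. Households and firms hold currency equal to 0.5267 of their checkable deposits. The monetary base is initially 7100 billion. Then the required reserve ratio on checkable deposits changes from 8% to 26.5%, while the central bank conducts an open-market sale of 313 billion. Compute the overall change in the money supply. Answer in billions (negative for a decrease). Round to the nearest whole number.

-4514 billion

Before: m₁ = (1 + 0.5267) / (0.08 + 0.0214 + 0.5267) ≈ 2.43066, MB₁ = 7100, so M₁ = 2.43066 × 7100 = 17257.686 billion.
After: m₂ = (1 + 0.5267) / (0.265 + 0.0214 + 0.5267) ≈ 1.87763, MB₂ = 7100 − 313 = 6787, so M₂ = 1.87763 × 6787 ≈ 12743.4748 billion.
ΔM = M₂ − M₁ = 12743.4748 − 17257.686 = -4514.2112 billion.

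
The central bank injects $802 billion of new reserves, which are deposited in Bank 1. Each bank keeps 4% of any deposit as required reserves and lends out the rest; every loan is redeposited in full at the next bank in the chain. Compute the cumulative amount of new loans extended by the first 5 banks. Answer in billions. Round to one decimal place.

$3553.7 billion

Bank i lends (1 − rr)^i of the original deposit: Bank 1 lends 802·0.9600 = 769.9200, Bank 2 lends 802·0.9600² = 739.1232, and so on.
Summing a geometric series: total = 802·[0.9600·(1 − 0.9600^5) / (1 − 0.9600)] ≈ 3553.7063 billion.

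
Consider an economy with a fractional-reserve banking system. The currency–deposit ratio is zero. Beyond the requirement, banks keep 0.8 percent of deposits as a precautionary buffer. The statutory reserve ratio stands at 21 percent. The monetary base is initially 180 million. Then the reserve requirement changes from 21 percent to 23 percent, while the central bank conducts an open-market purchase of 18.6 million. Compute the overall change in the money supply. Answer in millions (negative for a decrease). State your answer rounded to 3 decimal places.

8.766 million

Before: m₁ = 1 / (0.21 + 0.008) ≈ 4.5871560, MB₁ = 180, so M₁ = 4.5871560 × 180 ≈ 825.6881 million.
After: m₂ = 1 / (0.23 + 0.008) ≈ 4.2016807, MB₂ = 180 + 18.6 = 198.6, so M₂ = 4.2016807 × 198.6 ≈ 834.4538 million.
ΔM = M₂ − M₁ = 834.4538 − 825.6881 = 8.7657 million.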